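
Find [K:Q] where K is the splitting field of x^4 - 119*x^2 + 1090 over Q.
[K:Q] = 4

f factors as (x^2 - 10)(x^2 - 109); the splitting field is K = Q(sqrt(10), sqrt(109)). Since 10, 109, and 1090 are all non-squares in Q, the three subfields Q(sqrt(10)), Q(sqrt(109)), Q(sqrt(1090)) are distinct degree-2 extensions, so [K:Q] = 4 (Klein four Galois group).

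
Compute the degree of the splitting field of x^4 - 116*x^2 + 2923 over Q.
[K:Q] = 4

f factors as (x^2 - 37)(x^2 - 79); the splitting field is K = Q(sqrt(37), sqrt(79)). Since 37, 79, and 2923 are all non-squares in Q, the three subfields Q(sqrt(37)), Q(sqrt(79)), Q(sqrt(2923)) are distinct degree-2 extensions, so [K:Q] = 4 (Klein four Galois group).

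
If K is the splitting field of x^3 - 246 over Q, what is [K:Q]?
[K:Q] = 6

x^3 - 246 has one real root r = 246^(1/3) and two complex roots r*zeta_3, r*zeta_3^2 where zeta_3 = e^(2*pi*i/3). The splitting field is Q(r, zeta_3). [Q(r):Q] = 3 and [Q(zeta_3):Q] = 2 with gcd = 1, so [Q(r, zeta_3):Q] = 3 * 2 = 6.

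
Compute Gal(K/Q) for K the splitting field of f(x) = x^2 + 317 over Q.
Gal(K/Q) = Z/2Z (cyclic of order 2)

x^2 + 317 is irreducible over Q since -317 is not a rational square. The splitting field Q(sqrt(-317)) has degree 2 over Q, and its unique nontrivial automorphism is sqrt(-317) ↦ -sqrt(-317). Hence Gal(Q(sqrt(-317))/Q) = Z/2Z.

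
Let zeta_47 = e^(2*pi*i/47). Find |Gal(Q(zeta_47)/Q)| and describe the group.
|Gal(Q(zeta_47)/Q)| = phi(47) = 46; group ≅ (Z/47Z)^* ≅ Z/46Z

The n-th cyclotomic polynomial Φ_47(x) is the minimal polynomial of zeta_47 over Q and has degree phi(47) = 46. So Q(zeta_47) is a degree-46 Galois extension with Galois group (Z/47Z)^*. (Z/47Z)^* is cyclic since 47 is an odd prime power (or 4). Hence Gal(Q(zeta_47)/Q) ≅ Z/46Z.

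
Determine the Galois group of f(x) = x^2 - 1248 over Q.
Gal(K/Q) = Z/2Z (cyclic of order 2)

x^2 - 1248 is irreducible over Q since 1248 is not a rational square. The splitting field Q(sqrt(1248)) has degree 2 over Q, and its unique nontrivial automorphism is sqrt(1248) ↦ -sqrt(1248). Hence Gal(Q(sqrt(1248))/Q) = Z/2Z.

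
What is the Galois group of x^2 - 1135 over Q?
Gal(K/Q) = Z/2Z (cyclic of order 2)

x^2 - 1135 is irreducible over Q since 1135 is not a rational square. The splitting field Q(sqrt(1135)) has degree 2 over Q, and its unique nontrivial automorphism is sqrt(1135) ↦ -sqrt(1135). Hence Gal(Q(sqrt(1135))/Q) = Z/2Z.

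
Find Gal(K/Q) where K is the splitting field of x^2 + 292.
Gal(K/Q) = Z/2Z (cyclic of order 2)

x^2 + 292 is irreducible over Q since -292 is not a rational square. The splitting field Q(sqrt(-292)) has degree 2 over Q, and its unique nontrivial automorphism is sqrt(-292) ↦ -sqrt(-292). Hence Gal(Q(sqrt(-292))/Q) = Z/2Z.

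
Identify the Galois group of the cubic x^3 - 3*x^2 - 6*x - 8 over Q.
Gal(K/Q) = S_3 (symmetric group of order 6)

Compute the discriminant of x^3 + (-3)*x^2 + (-6)*x + (-8): Δ = -3996. Since Δ is not a rational square, the Galois group is not contained in A_3; it must be the full S_3 (irreducibility of the cubic rules out anything smaller).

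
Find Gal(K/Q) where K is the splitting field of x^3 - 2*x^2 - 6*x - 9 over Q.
Gal(K/Q) = S_3 (symmetric group of order 6)

Compute the discriminant of x^3 + (-2)*x^2 + (-6)*x + (-9): Δ = -3411. Since Δ is not a rational square, the Galois group is not contained in A_3; it must be the full S_3 (irreducibility of the cubic rules out anything smaller).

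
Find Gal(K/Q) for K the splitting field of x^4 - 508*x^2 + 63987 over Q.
Gal(K/Q) = V_4 (Klein four-group, Z/2Z × Z/2Z)

f factors as (x^2 - 277)(x^2 - 231), so the splitting field is K = Q(sqrt(277), sqrt(231)). The elements 277, 231, 63987 are all non-squares in Q, so sqrt(277) and sqrt(231) generate independent quadratic extensions. Thus [K:Q] = 4 and Gal(K/Q) is generated by the two order-2 automorphisms sqrt(277) ↦ -sqrt(277) and sqrt(231) ↦ -sqrt(231), giving V_4.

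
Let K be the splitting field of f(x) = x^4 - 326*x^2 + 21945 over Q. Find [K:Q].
[K:Q] = 4

f factors as (x^2 - 95)(x^2 - 231); the splitting field is K = Q(sqrt(95), sqrt(231)). Since 95, 231, and 21945 are all non-squares in Q, the three subfields Q(sqrt(95)), Q(sqrt(231)), Q(sqrt(21945)) are distinct degree-2 extensions, so [K:Q] = 4 (Klein four Galois group).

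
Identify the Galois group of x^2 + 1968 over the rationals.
Gal(K/Q) = Z/2Z (cyclic of order 2)

x^2 + 1968 is irreducible over Q since -1968 is not a rational square. The splitting field Q(sqrt(-1968)) has degree 2 over Q, and its unique nontrivial automorphism is sqrt(-1968) ↦ -sqrt(-1968). Hence Gal(Q(sqrt(-1968))/Q) = Z/2Z.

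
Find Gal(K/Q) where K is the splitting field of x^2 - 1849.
Gal(K/Q) = trivial group (order 1)

x^2 - 1849 factors as (x - 43)(x + 43) over Q, so its splitting field is Q itself and the Galois group is trivial.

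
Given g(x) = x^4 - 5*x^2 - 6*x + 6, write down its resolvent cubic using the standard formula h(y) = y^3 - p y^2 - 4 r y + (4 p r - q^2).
h(y) = y^3 + 5*y^2 - 24*y - 156

Identify coefficients: p = -5, q = -6, r = 6.
Plug into h(y) = y^3 - p y^2 - 4 r y + (4 p r - q^2):
  h(y) = y^3 - (-5) y^2 - 4*(6) y + (4*(-5)*(6) - (-6)^2)
       = y^3 + (5) y^2 + (-24) y + (-156).
Simplifying: h(y) = y^3 + 5*y^2 - 24*y - 156.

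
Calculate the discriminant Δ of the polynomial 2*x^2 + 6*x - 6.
Δ = 84

For a quadratic a x^2 + b x + c the discriminant is Δ = b^2 - 4ac = (6)^2 - 4*(2)*(-6) = 36 - (-48) = 84.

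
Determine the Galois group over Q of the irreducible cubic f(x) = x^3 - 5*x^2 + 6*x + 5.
Gal(K/Q) = S_3 (symmetric group of order 6)

Compute the discriminant of x^3 + (-5)*x^2 + (6)*x + (5): Δ = -839. Since Δ is not a rational square, the Galois group is not contained in A_3; it must be the full S_3 (irreducibility of the cubic rules out anything smaller).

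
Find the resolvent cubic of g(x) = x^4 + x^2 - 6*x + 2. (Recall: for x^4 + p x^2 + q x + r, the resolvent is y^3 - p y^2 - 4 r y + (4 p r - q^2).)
h(y) = y^3 - y^2 - 8*y - 28

Identify coefficients: p = 1, q = -6, r = 2.
Plug into h(y) = y^3 - p y^2 - 4 r y + (4 p r - q^2):
  h(y) = y^3 - (1) y^2 - 4*(2) y + (4*(1)*(2) - (-6)^2)
       = y^3 + (-1) y^2 + (-8) y + (-28).
Simplifying: h(y) = y^3 - y^2 - 8*y - 28.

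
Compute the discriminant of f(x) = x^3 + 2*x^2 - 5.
Δ = -515

For x^3 + a x^2 + b x + c the discriminant is Δ = 18 a b c - 4 a^3 c + a^2 b^2 - 4 b^3 - 27 c^2.
Plug a = 2, b = 0, c = -5:
  18*(2)*(0)*(-5) - 4*(2)^3*(-5) + (2)^2*(0)^2 - 4*(0)^3 - 27*(-5)^2
  = 0 + (160) + 0 + (0) + (-675)
  = -515.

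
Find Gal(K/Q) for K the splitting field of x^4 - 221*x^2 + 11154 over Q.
Gal(K/Q) = V_4 (Klein four-group, Z/2Z × Z/2Z)

f factors as (x^2 - 78)(x^2 - 143), so the splitting field is K = Q(sqrt(78), sqrt(143)). The elements 78, 143, 11154 are all non-squares in Q, so sqrt(78) and sqrt(143) generate independent quadratic extensions. Thus [K:Q] = 4 and Gal(K/Q) is generated by the two order-2 automorphisms sqrt(78) ↦ -sqrt(78) and sqrt(143) ↦ -sqrt(143), giving V_4.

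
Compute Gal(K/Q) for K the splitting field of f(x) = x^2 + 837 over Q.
Gal(K/Q) = Z/2Z (cyclic of order 2)

x^2 + 837 is irreducible over Q since -837 is not a rational square. The splitting field Q(sqrt(-837)) has degree 2 over Q, and its unique nontrivial automorphism is sqrt(-837) ↦ -sqrt(-837). Hence Gal(Q(sqrt(-837))/Q) = Z/2Z.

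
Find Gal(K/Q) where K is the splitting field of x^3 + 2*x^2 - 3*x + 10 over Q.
Gal(K/Q) = S_3 (symmetric group of order 6)

Compute the discriminant of x^3 + (2)*x^2 + (-3)*x + (10): Δ = -3956. Since Δ is not a rational square, the Galois group is not contained in A_3; it must be the full S_3 (irreducibility of the cubic rules out anything smaller).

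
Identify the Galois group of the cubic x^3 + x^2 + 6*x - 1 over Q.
Gal(K/Q) = S_3 (symmetric group of order 6)

Compute the discriminant of x^3 + (1)*x^2 + (6)*x + (-1): Δ = -959. Since Δ is not a rational square, the Galois group is not contained in A_3; it must be the full S_3 (irreducibility of the cubic rules out anything smaller).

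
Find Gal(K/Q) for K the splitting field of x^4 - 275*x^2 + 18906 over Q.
Gal(K/Q) = V_4 (Klein four-group, Z/2Z × Z/2Z)

f factors as (x^2 - 137)(x^2 - 138), so the splitting field is K = Q(sqrt(137), sqrt(138)). The elements 137, 138, 18906 are all non-squares in Q, so sqrt(137) and sqrt(138) generate independent quadratic extensions. Thus [K:Q] = 4 and Gal(K/Q) is generated by the two order-2 automorphisms sqrt(137) ↦ -sqrt(137) and sqrt(138) ↦ -sqrt(138), giving V_4.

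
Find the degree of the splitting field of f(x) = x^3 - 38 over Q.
[K:Q] = 6

x^3 - 38 has one real root r = 38^(1/3) and two complex roots r*zeta_3, r*zeta_3^2 where zeta_3 = e^(2*pi*i/3). The splitting field is Q(r, zeta_3). [Q(r):Q] = 3 and [Q(zeta_3):Q] = 2 with gcd = 1, so [Q(r, zeta_3):Q] = 3 * 2 = 6.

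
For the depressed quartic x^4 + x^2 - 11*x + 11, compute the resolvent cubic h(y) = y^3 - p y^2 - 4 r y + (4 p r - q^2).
h(y) = y^3 - y^2 - 44*y - 77

Identify coefficients: p = 1, q = -11, r = 11.
Plug into h(y) = y^3 - p y^2 - 4 r y + (4 p r - q^2):
  h(y) = y^3 - (1) y^2 - 4*(11) y + (4*(1)*(11) - (-11)^2)
       = y^3 + (-1) y^2 + (-44) y + (-77).
Simplifying: h(y) = y^3 - y^2 - 44*y - 77.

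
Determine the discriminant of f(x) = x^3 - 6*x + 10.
Δ = -1836

For a depressed cubic x^3 + p x + q the discriminant is Δ = -4 p^3 - 27 q^2 = -4*(-6)^3 - 27*(10)^2 = 864 - 2700 = -1836.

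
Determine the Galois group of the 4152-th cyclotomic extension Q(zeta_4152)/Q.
|Gal(Q(zeta_4152)/Q)| = phi(4152) = 1376; group ≅ (Z/4152Z)^* ≅ Z/2Z × Z/2Z × Z/2Z × Z/172Z

The n-th cyclotomic polynomial Φ_4152(x) is the minimal polynomial of zeta_4152 over Q and has degree phi(4152) = 1376. So Q(zeta_4152) is a degree-1376 Galois extension with Galois group (Z/4152Z)^*. By CRT, (Z/4152Z)^* ≅ (Z/8Z)^* × (Z/3Z)^* × (Z/173Z)^*. Each prime-power unit group is (Z/8Z)^* ≅ Z/2Z × Z/2Z; (Z/3Z)^* ≅ Z/2Z; (Z/173Z)^* ≅ Z/172Z. Hence Gal(Q(zeta_4152)/Q) ≅ Z/2Z × Z/2Z × Z/2Z × Z/172Z.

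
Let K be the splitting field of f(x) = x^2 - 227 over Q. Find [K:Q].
[K:Q] = 2

The polynomial x^2 - 227 is irreducible over Q since 227 is not a perfect square. Its splitting field is Q(sqrt(227)), which has degree 2 over Q.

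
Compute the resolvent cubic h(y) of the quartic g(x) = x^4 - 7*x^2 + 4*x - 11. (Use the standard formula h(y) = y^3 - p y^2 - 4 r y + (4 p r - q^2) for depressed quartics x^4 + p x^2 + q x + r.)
h(y) = y^3 + 7*y^2 + 44*y + 292

Identify coefficients: p = -7, q = 4, r = -11.
Plug into h(y) = y^3 - p y^2 - 4 r y + (4 p r - q^2):
  h(y) = y^3 - (-7) y^2 - 4*(-11) y + (4*(-7)*(-11) - (4)^2)
       = y^3 + (7) y^2 + (44) y + (292).
Simplifying: h(y) = y^3 + 7*y^2 + 44*y + 292.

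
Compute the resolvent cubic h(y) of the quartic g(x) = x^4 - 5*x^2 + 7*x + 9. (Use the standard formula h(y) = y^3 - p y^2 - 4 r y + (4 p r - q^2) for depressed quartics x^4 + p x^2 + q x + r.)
h(y) = y^3 + 5*y^2 - 36*y - 229

Identify coefficients: p = -5, q = 7, r = 9.
Plug into h(y) = y^3 - p y^2 - 4 r y + (4 p r - q^2):
  h(y) = y^3 - (-5) y^2 - 4*(9) y + (4*(-5)*(9) - (7)^2)
       = y^3 + (5) y^2 + (-36) y + (-229).
Simplifying: h(y) = y^3 + 5*y^2 - 36*y - 229.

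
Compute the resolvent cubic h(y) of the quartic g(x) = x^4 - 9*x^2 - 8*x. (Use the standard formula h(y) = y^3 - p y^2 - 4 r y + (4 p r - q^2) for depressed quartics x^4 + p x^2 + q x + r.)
h(y) = y^3 + 9*y^2 - 64

Identify coefficients: p = -9, q = -8, r = 0.
Plug into h(y) = y^3 - p y^2 - 4 r y + (4 p r - q^2):
  h(y) = y^3 - (-9) y^2 - 4*(0) y + (4*(-9)*(0) - (-8)^2)
       = y^3 + (9) y^2 + (0) y + (-64).
Simplifying: h(y) = y^3 + 9*y^2 - 64.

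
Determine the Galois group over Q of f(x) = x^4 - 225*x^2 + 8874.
Gal(K/Q) = V_4 (Klein four-group, Z/2Z × Z/2Z)

f factors as (x^2 - 174)(x^2 - 51), so the splitting field is K = Q(sqrt(174), sqrt(51)). The elements 174, 51, 8874 are all non-squares in Q, so sqrt(174) and sqrt(51) generate independent quadratic extensions. Thus [K:Q] = 4 and Gal(K/Q) is generated by the two order-2 automorphisms sqrt(174) ↦ -sqrt(174) and sqrt(51) ↦ -sqrt(51), giving V_4.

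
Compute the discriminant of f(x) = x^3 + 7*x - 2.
Δ = -1480

For a depressed cubic x^3 + p x + q the discriminant is Δ = -4 p^3 - 27 q^2 = -4*(7)^3 - 27*(-2)^2 = -1372 - 108 = -1480.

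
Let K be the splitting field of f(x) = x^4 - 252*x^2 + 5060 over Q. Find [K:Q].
[K:Q] = 4

f factors as (x^2 - 22)(x^2 - 230); the splitting field is K = Q(sqrt(22), sqrt(230)). Since 22, 230, and 5060 are all non-squares in Q, the three subfields Q(sqrt(22)), Q(sqrt(230)), Q(sqrt(5060)) are distinct degree-2 extensions, so [K:Q] = 4 (Klein four Galois group).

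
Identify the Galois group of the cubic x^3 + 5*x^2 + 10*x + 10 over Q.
Gal(K/Q) = S_3 (symmetric group of order 6)

Compute the discriminant of x^3 + (5)*x^2 + (10)*x + (10): Δ = -200. Since Δ is not a rational square, the Galois group is not contained in A_3; it must be the full S_3 (irreducibility of the cubic rules out anything smaller).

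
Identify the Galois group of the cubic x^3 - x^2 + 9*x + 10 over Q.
Gal(K/Q) = S_3 (symmetric group of order 6)

Compute the discriminant of x^3 + (-1)*x^2 + (9)*x + (10): Δ = -7115. Since Δ is not a rational square, the Galois group is not contained in A_3; it must be the full S_3 (irreducibility of the cubic rules out anything smaller).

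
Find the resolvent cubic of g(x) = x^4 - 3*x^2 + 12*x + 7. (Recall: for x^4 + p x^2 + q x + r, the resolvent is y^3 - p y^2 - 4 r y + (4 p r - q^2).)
h(y) = y^3 + 3*y^2 - 28*y - 228

Identify coefficients: p = -3, q = 12, r = 7.
Plug into h(y) = y^3 - p y^2 - 4 r y + (4 p r - q^2):
  h(y) = y^3 - (-3) y^2 - 4*(7) y + (4*(-3)*(7) - (12)^2)
       = y^3 + (3) y^2 + (-28) y + (-228).
Simplifying: h(y) = y^3 + 3*y^2 - 28*y - 228.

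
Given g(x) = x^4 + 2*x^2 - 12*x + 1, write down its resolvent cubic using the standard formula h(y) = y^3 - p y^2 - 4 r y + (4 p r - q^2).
h(y) = y^3 - 2*y^2 - 4*y - 136

Identify coefficients: p = 2, q = -12, r = 1.
Plug into h(y) = y^3 - p y^2 - 4 r y + (4 p r - q^2):
  h(y) = y^3 - (2) y^2 - 4*(1) y + (4*(2)*(1) - (-12)^2)
       = y^3 + (-2) y^2 + (-4) y + (-136).
Simplifying: h(y) = y^3 - 2*y^2 - 4*y - 136.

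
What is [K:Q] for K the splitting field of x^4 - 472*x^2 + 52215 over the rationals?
[K:Q] = 4

f factors as (x^2 - 177)(x^2 - 295); the splitting field is K = Q(sqrt(177), sqrt(295)). Since 177, 295, and 52215 are all non-squares in Q, the three subfields Q(sqrt(177)), Q(sqrt(295)), Q(sqrt(52215)) are distinct degree-2 extensions, so [K:Q] = 4 (Klein four Galois group).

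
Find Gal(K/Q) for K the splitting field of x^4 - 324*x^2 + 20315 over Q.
Gal(K/Q) = V_4 (Klein four-group, Z/2Z × Z/2Z)

f factors as (x^2 - 85)(x^2 - 239), so the splitting field is K = Q(sqrt(85), sqrt(239)). The elements 85, 239, 20315 are all non-squares in Q, so sqrt(85) and sqrt(239) generate independent quadratic extensions. Thus [K:Q] = 4 and Gal(K/Q) is generated by the two order-2 automorphisms sqrt(85) ↦ -sqrt(85) and sqrt(239) ↦ -sqrt(239), giving V_4.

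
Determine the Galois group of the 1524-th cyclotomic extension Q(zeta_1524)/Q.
|Gal(Q(zeta_1524)/Q)| = phi(1524) = 504; group ≅ (Z/1524Z)^* ≅ Z/2Z × Z/2Z × Z/126Z

The n-th cyclotomic polynomial Φ_1524(x) is the minimal polynomial of zeta_1524 over Q and has degree phi(1524) = 504. So Q(zeta_1524) is a degree-504 Galois extension with Galois group (Z/1524Z)^*. By CRT, (Z/1524Z)^* ≅ (Z/4Z)^* × (Z/3Z)^* × (Z/127Z)^*. Each prime-power unit group is (Z/4Z)^* ≅ Z/2Z; (Z/3Z)^* ≅ Z/2Z; (Z/127Z)^* ≅ Z/126Z. Hence Gal(Q(zeta_1524)/Q) ≅ Z/2Z × Z/2Z × Z/126Z.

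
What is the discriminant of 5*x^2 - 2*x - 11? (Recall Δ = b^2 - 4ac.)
Δ = 224

For a quadratic a x^2 + b x + c the discriminant is Δ = b^2 - 4ac = (-2)^2 - 4*(5)*(-11) = 4 - (-220) = 224.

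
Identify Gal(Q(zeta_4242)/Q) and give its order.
|Gal(Q(zeta_4242)/Q)| = phi(4242) = 1200; group ≅ (Z/4242Z)^* ≅ Z/2Z × Z/6Z × Z/100Z

The n-th cyclotomic polynomial Φ_4242(x) is the minimal polynomial of zeta_4242 over Q and has degree phi(4242) = 1200. So Q(zeta_4242) is a degree-1200 Galois extension with Galois group (Z/4242Z)^*. By CRT, (Z/4242Z)^* ≅ (Z/2Z)^* × (Z/3Z)^* × (Z/7Z)^* × (Z/101Z)^*. Each prime-power unit group is (Z/2Z)^* ≅ trivial group (order 1); (Z/3Z)^* ≅ Z/2Z; (Z/7Z)^* ≅ Z/6Z; (Z/101Z)^* ≅ Z/100Z. Hence Gal(Q(zeta_4242)/Q) ≅ Z/2Z × Z/6Z × Z/100Z.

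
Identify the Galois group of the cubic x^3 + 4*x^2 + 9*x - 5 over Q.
Gal(K/Q) = S_3 (symmetric group of order 6)

Compute the discriminant of x^3 + (4)*x^2 + (9)*x + (-5): Δ = -4255. Since Δ is not a rational square, the Galois group is not contained in A_3; it must be the full S_3 (irreducibility of the cubic rules out anything smaller).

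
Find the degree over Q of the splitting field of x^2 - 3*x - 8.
[K:Q] = 2

The discriminant of x^2 + (-3)*x + (-8) is b^2 - 4c = 9 - (-32) = 41. Since 41 is not a perfect square in Q, the polynomial is irreducible over Q. Its two roots generate a degree-2 extension, so [K:Q] = 2.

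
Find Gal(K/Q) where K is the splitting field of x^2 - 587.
Gal(K/Q) = Z/2Z (cyclic of order 2)

x^2 - 587 is irreducible over Q since 587 is not a rational square. The splitting field Q(sqrt(587)) has degree 2 over Q, and its unique nontrivial automorphism is sqrt(587) ↦ -sqrt(587). Hence Gal(Q(sqrt(587))/Q) = Z/2Z.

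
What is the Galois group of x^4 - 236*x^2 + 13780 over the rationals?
Gal(K/Q) = V_4 (Klein four-group, Z/2Z × Z/2Z)

f factors as (x^2 - 130)(x^2 - 106), so the splitting field is K = Q(sqrt(130), sqrt(106)). The elements 130, 106, 13780 are all non-squares in Q, so sqrt(130) and sqrt(106) generate independent quadratic extensions. Thus [K:Q] = 4 and Gal(K/Q) is generated by the two order-2 automorphisms sqrt(130) ↦ -sqrt(130) and sqrt(106) ↦ -sqrt(106), giving V_4.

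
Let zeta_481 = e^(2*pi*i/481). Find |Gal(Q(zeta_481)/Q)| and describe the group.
|Gal(Q(zeta_481)/Q)| = phi(481) = 432; group ≅ (Z/481Z)^* ≅ Z/12Z × Z/36Z

The n-th cyclotomic polynomial Φ_481(x) is the minimal polynomial of zeta_481 over Q and has degree phi(481) = 432. So Q(zeta_481) is a degree-432 Galois extension with Galois group (Z/481Z)^*. By CRT, (Z/481Z)^* ≅ (Z/13Z)^* × (Z/37Z)^*. Each prime-power unit group is (Z/13Z)^* ≅ Z/12Z; (Z/37Z)^* ≅ Z/36Z. Hence Gal(Q(zeta_481)/Q) ≅ Z/12Z × Z/36Z.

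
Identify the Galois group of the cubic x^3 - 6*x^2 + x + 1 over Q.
Gal(K/Q) = S_3 (symmetric group of order 6)

Compute the discriminant of x^3 + (-6)*x^2 + (1)*x + (1): Δ = 761. Since Δ is not a rational square, the Galois group is not contained in A_3; it must be the full S_3 (irreducibility of the cubic rules out anything smaller).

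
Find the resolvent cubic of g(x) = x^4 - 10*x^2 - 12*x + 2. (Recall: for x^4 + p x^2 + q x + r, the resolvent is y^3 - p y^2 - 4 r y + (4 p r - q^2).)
h(y) = y^3 + 10*y^2 - 8*y - 224

Identify coefficients: p = -10, q = -12, r = 2.
Plug into h(y) = y^3 - p y^2 - 4 r y + (4 p r - q^2):
  h(y) = y^3 - (-10) y^2 - 4*(2) y + (4*(-10)*(2) - (-12)^2)
       = y^3 + (10) y^2 + (-8) y + (-224).
Simplifying: h(y) = y^3 + 10*y^2 - 8*y - 224.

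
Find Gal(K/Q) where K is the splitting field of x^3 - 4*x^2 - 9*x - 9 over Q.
Gal(K/Q) = S_3 (symmetric group of order 6)

Compute the discriminant of x^3 + (-4)*x^2 + (-9)*x + (-9): Δ = -6111. Since Δ is not a rational square, the Galois group is not contained in A_3; it must be the full S_3 (irreducibility of the cubic rules out anything smaller).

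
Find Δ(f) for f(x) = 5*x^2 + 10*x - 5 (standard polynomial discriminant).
Δ = 200

For a quadratic a x^2 + b x + c the discriminant is Δ = b^2 - 4ac = (10)^2 - 4*(5)*(-5) = 100 - (-100) = 200.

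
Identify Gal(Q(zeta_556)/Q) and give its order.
|Gal(Q(zeta_556)/Q)| = phi(556) = 276; group ≅ (Z/556Z)^* ≅ Z/2Z × Z/138Z

The n-th cyclotomic polynomial Φ_556(x) is the minimal polynomial of zeta_556 over Q and has degree phi(556) = 276. So Q(zeta_556) is a degree-276 Galois extension with Galois group (Z/556Z)^*. By CRT, (Z/556Z)^* ≅ (Z/4Z)^* × (Z/139Z)^*. Each prime-power unit group is (Z/4Z)^* ≅ Z/2Z; (Z/139Z)^* ≅ Z/138Z. Hence Gal(Q(zeta_556)/Q) ≅ Z/2Z × Z/138Z.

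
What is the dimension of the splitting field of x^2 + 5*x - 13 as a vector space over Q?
[K:Q] = 2

The discriminant of x^2 + (5)*x + (-13) is b^2 - 4c = 25 - (-52) = 77. Since 77 is not a perfect square in Q, the polynomial is irreducible over Q. Its two roots generate a degree-2 extension, so [K:Q] = 2.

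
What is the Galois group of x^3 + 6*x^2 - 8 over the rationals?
Gal(K/Q) = A_3 (cyclic of order 3)

Compute the discriminant of x^3 + (6)*x^2 + (0)*x + (-8): Δ = 5184. Since Δ is a perfect square (Δ = 72^2), the Galois group is contained in A_3. Irreducibility forces the group to be transitive on three roots, so Gal = A_3.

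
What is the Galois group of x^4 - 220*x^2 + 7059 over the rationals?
Gal(K/Q) = V_4 (Klein four-group, Z/2Z × Z/2Z)

f factors as (x^2 - 39)(x^2 - 181), so the splitting field is K = Q(sqrt(39), sqrt(181)). The elements 39, 181, 7059 are all non-squares in Q, so sqrt(39) and sqrt(181) generate independent quadratic extensions. Thus [K:Q] = 4 and Gal(K/Q) is generated by the two order-2 automorphisms sqrt(39) ↦ -sqrt(39) and sqrt(181) ↦ -sqrt(181), giving V_4.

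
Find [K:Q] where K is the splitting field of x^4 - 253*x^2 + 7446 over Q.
[K:Q] = 4

f factors as (x^2 - 34)(x^2 - 219); the splitting field is K = Q(sqrt(34), sqrt(219)). Since 34, 219, and 7446 are all non-squares in Q, the three subfields Q(sqrt(34)), Q(sqrt(219)), Q(sqrt(7446)) are distinct degree-2 extensions, so [K:Q] = 4 (Klein four Galois group).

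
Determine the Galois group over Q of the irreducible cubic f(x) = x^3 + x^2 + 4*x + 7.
Gal(K/Q) = S_3 (symmetric group of order 6)

Compute the discriminant of x^3 + (1)*x^2 + (4)*x + (7): Δ = -1087. Since Δ is not a rational square, the Galois group is not contained in A_3; it must be the full S_3 (irreducibility of the cubic rules out anything smaller).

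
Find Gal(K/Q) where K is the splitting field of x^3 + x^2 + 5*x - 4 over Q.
Gal(K/Q) = S_3 (symmetric group of order 6)

Compute the discriminant of x^3 + (1)*x^2 + (5)*x + (-4): Δ = -1251. Since Δ is not a rational square, the Galois group is not contained in A_3; it must be the full S_3 (irreducibility of the cubic rules out anything smaller).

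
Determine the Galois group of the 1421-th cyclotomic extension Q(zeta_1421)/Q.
|Gal(Q(zeta_1421)/Q)| = phi(1421) = 1176; group ≅ (Z/1421Z)^* ≅ Z/28Z × Z/42Z

The n-th cyclotomic polynomial Φ_1421(x) is the minimal polynomial of zeta_1421 over Q and has degree phi(1421) = 1176. So Q(zeta_1421) is a degree-1176 Galois extension with Galois group (Z/1421Z)^*. By CRT, (Z/1421Z)^* ≅ (Z/49Z)^* × (Z/29Z)^*. Each prime-power unit group is (Z/49Z)^* ≅ Z/42Z; (Z/29Z)^* ≅ Z/28Z. Hence Gal(Q(zeta_1421)/Q) ≅ Z/28Z × Z/42Z.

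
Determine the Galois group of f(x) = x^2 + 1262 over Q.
Gal(K/Q) = Z/2Z (cyclic of order 2)

x^2 + 1262 is irreducible over Q since -1262 is not a rational square. The splitting field Q(sqrt(-1262)) has degree 2 over Q, and its unique nontrivial automorphism is sqrt(-1262) ↦ -sqrt(-1262). Hence Gal(Q(sqrt(-1262))/Q) = Z/2Z.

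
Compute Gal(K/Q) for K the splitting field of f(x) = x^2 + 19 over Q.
Gal(K/Q) = Z/2Z (cyclic of order 2)

x^2 + 19 is irreducible over Q since -19 is not a rational square. The splitting field Q(sqrt(-19)) has degree 2 over Q, and its unique nontrivial automorphism is sqrt(-19) ↦ -sqrt(-19). Hence Gal(Q(sqrt(-19))/Q) = Z/2Z.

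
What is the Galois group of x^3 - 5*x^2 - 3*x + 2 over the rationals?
Gal(K/Q) = S_3 (symmetric group of order 6)

Compute the discriminant of x^3 + (-5)*x^2 + (-3)*x + (2): Δ = 1765. Since Δ is not a rational square, the Galois group is not contained in A_3; it must be the full S_3 (irreducibility of the cubic rules out anything smaller).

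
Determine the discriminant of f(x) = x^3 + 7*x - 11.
Δ = -4639

For a depressed cubic x^3 + p x + q the discriminant is Δ = -4 p^3 - 27 q^2 = -4*(7)^3 - 27*(-11)^2 = -1372 - 3267 = -4639.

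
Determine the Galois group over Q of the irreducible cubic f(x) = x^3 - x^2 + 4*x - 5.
Gal(K/Q) = S_3 (symmetric group of order 6)

Compute the discriminant of x^3 + (-1)*x^2 + (4)*x + (-5): Δ = -575. Since Δ is not a rational square, the Galois group is not contained in A_3; it must be the full S_3 (irreducibility of the cubic rules out anything smaller).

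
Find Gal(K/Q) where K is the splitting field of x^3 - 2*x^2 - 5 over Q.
Gal(K/Q) = S_3 (symmetric group of order 6)

Compute the discriminant of x^3 + (-2)*x^2 + (0)*x + (-5): Δ = -835. Since Δ is not a rational square, the Galois group is not contained in A_3; it must be the full S_3 (irreducibility of the cubic rules out anything smaller).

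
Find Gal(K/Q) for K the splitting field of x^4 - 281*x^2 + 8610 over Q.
Gal(K/Q) = V_4 (Klein four-group, Z/2Z × Z/2Z)

f factors as (x^2 - 35)(x^2 - 246), so the splitting field is K = Q(sqrt(35), sqrt(246)). The elements 35, 246, 8610 are all non-squares in Q, so sqrt(35) and sqrt(246) generate independent quadratic extensions. Thus [K:Q] = 4 and Gal(K/Q) is generated by the two order-2 automorphisms sqrt(35) ↦ -sqrt(35) and sqrt(246) ↦ -sqrt(246), giving V_4.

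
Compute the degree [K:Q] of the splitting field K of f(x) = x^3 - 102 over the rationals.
[K:Q] = 6

x^3 - 102 has one real root r = 102^(1/3) and two complex roots r*zeta_3, r*zeta_3^2 where zeta_3 = e^(2*pi*i/3). The splitting field is Q(r, zeta_3). [Q(r):Q] = 3 and [Q(zeta_3):Q] = 2 with gcd = 1, so [Q(r, zeta_3):Q] = 3 * 2 = 6.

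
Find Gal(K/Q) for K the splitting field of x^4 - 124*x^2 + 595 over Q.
Gal(K/Q) = V_4 (Klein four-group, Z/2Z × Z/2Z)

f factors as (x^2 - 119)(x^2 - 5), so the splitting field is K = Q(sqrt(119), sqrt(5)). The elements 119, 5, 595 are all non-squares in Q, so sqrt(119) and sqrt(5) generate independent quadratic extensions. Thus [K:Q] = 4 and Gal(K/Q) is generated by the two order-2 automorphisms sqrt(119) ↦ -sqrt(119) and sqrt(5) ↦ -sqrt(5), giving V_4.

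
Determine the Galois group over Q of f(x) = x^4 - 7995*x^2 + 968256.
Gal(K/Q) = Z/2Z (cyclic of order 2)

f factors as (x^2 - 7872)(x^2 - 123), so the splitting field is K = Q(sqrt(7872), sqrt(123)). The squarefree part of 7872 is 123 and the squarefree part of 123 is also 123, so sqrt(7872) and sqrt(123) are both rational multiples of sqrt(123). Hence Q(sqrt(7872)) = Q(sqrt(123)) = Q(sqrt(123)), and the splitting field collapses to a single degree-2 extension with Galois group Z/2Z.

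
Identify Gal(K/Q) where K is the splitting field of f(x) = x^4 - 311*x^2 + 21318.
Gal(K/Q) = V_4 (Klein four-group, Z/2Z × Z/2Z)

f factors as (x^2 - 209)(x^2 - 102), so the splitting field is K = Q(sqrt(209), sqrt(102)). The elements 209, 102, 21318 are all non-squares in Q, so sqrt(209) and sqrt(102) generate independent quadratic extensions. Thus [K:Q] = 4 and Gal(K/Q) is generated by the two order-2 automorphisms sqrt(209) ↦ -sqrt(209) and sqrt(102) ↦ -sqrt(102), giving V_4.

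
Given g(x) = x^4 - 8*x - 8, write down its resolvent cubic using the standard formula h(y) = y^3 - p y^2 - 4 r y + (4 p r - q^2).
h(y) = y^3 + 32*y - 64

Identify coefficients: p = 0, q = -8, r = -8.
Plug into h(y) = y^3 - p y^2 - 4 r y + (4 p r - q^2):
  h(y) = y^3 - (0) y^2 - 4*(-8) y + (4*(0)*(-8) - (-8)^2)
       = y^3 + (0) y^2 + (32) y + (-64).
Simplifying: h(y) = y^3 + 32*y - 64.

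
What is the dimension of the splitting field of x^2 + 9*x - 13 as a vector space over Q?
[K:Q] = 2

The discriminant of x^2 + (9)*x + (-13) is b^2 - 4c = 81 - (-52) = 133. Since 133 is not a perfect square in Q, the polynomial is irreducible over Q. Its two roots generate a degree-2 extension, so [K:Q] = 2.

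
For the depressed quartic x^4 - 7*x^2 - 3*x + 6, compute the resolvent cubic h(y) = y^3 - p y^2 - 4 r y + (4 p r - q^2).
h(y) = y^3 + 7*y^2 - 24*y - 177

Identify coefficients: p = -7, q = -3, r = 6.
Plug into h(y) = y^3 - p y^2 - 4 r y + (4 p r - q^2):
  h(y) = y^3 - (-7) y^2 - 4*(6) y + (4*(-7)*(6) - (-3)^2)
       = y^3 + (7) y^2 + (-24) y + (-177).
Simplifying: h(y) = y^3 + 7*y^2 - 24*y - 177.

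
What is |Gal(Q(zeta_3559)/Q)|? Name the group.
|Gal(Q(zeta_3559)/Q)| = phi(3559) = 3558; group ≅ (Z/3559Z)^* ≅ Z/3558Z

The n-th cyclotomic polynomial Φ_3559(x) is the minimal polynomial of zeta_3559 over Q and has degree phi(3559) = 3558. So Q(zeta_3559) is a degree-3558 Galois extension with Galois group (Z/3559Z)^*. (Z/3559Z)^* is cyclic since 3559 is an odd prime power (or 4). Hence Gal(Q(zeta_3559)/Q) ≅ Z/3558Z.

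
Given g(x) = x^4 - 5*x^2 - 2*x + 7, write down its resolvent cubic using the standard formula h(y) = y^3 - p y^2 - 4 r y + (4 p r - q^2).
h(y) = y^3 + 5*y^2 - 28*y - 144

Identify coefficients: p = -5, q = -2, r = 7.
Plug into h(y) = y^3 - p y^2 - 4 r y + (4 p r - q^2):
  h(y) = y^3 - (-5) y^2 - 4*(7) y + (4*(-5)*(7) - (-2)^2)
       = y^3 + (5) y^2 + (-28) y + (-144).
Simplifying: h(y) = y^3 + 5*y^2 - 28*y - 144.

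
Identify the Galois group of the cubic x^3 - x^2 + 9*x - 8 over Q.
Gal(K/Q) = S_3 (symmetric group of order 6)

Compute the discriminant of x^3 + (-1)*x^2 + (9)*x + (-8): Δ = -3299. Since Δ is not a rational square, the Galois group is not contained in A_3; it must be the full S_3 (irreducibility of the cubic rules out anything smaller).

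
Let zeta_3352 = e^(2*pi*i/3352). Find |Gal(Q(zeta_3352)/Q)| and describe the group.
|Gal(Q(zeta_3352)/Q)| = phi(3352) = 1672; group ≅ (Z/3352Z)^* ≅ Z/2Z × Z/2Z × Z/418Z

The n-th cyclotomic polynomial Φ_3352(x) is the minimal polynomial of zeta_3352 over Q and has degree phi(3352) = 1672. So Q(zeta_3352) is a degree-1672 Galois extension with Galois group (Z/3352Z)^*. By CRT, (Z/3352Z)^* ≅ (Z/8Z)^* × (Z/419Z)^*. Each prime-power unit group is (Z/8Z)^* ≅ Z/2Z × Z/2Z; (Z/419Z)^* ≅ Z/418Z. Hence Gal(Q(zeta_3352)/Q) ≅ Z/2Z × Z/2Z × Z/418Z.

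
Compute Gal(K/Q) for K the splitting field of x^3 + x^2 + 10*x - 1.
Gal(K/Q) = S_3 (symmetric group of order 6)

Compute the discriminant of x^3 + (1)*x^2 + (10)*x + (-1): Δ = -4103. Since Δ is not a rational square, the Galois group is not contained in A_3; it must be the full S_3 (irreducibility of the cubic rules out anything smaller).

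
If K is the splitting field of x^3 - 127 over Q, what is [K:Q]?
[K:Q] = 6

x^3 - 127 has one real root r = 127^(1/3) and two complex roots r*zeta_3, r*zeta_3^2 where zeta_3 = e^(2*pi*i/3). The splitting field is Q(r, zeta_3). [Q(r):Q] = 3 and [Q(zeta_3):Q] = 2 with gcd = 1, so [Q(r, zeta_3):Q] = 3 * 2 = 6.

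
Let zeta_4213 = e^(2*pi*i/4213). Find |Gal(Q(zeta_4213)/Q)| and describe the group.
|Gal(Q(zeta_4213)/Q)| = phi(4213) = 3820; group ≅ (Z/4213Z)^* ≅ Z/10Z × Z/382Z

The n-th cyclotomic polynomial Φ_4213(x) is the minimal polynomial of zeta_4213 over Q and has degree phi(4213) = 3820. So Q(zeta_4213) is a degree-3820 Galois extension with Galois group (Z/4213Z)^*. By CRT, (Z/4213Z)^* ≅ (Z/11Z)^* × (Z/383Z)^*. Each prime-power unit group is (Z/11Z)^* ≅ Z/10Z; (Z/383Z)^* ≅ Z/382Z. Hence Gal(Q(zeta_4213)/Q) ≅ Z/10Z × Z/382Z.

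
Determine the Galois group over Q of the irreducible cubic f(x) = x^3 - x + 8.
Gal(K/Q) = S_3 (symmetric group of order 6)

Compute the discriminant of x^3 + (0)*x^2 + (-1)*x + (8): Δ = -1724. Since Δ is not a rational square, the Galois group is not contained in A_3; it must be the full S_3 (irreducibility of the cubic rules out anything smaller).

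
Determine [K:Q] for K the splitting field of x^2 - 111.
[K:Q] = 2

The polynomial x^2 - 111 is irreducible over Q since 111 is not a perfect square. Its splitting field is Q(sqrt(111)), which has degree 2 over Q.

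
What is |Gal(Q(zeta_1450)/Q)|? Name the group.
|Gal(Q(zeta_1450)/Q)| = phi(1450) = 560; group ≅ (Z/1450Z)^* ≅ Z/20Z × Z/28Z

The n-th cyclotomic polynomial Φ_1450(x) is the minimal polynomial of zeta_1450 over Q and has degree phi(1450) = 560. So Q(zeta_1450) is a degree-560 Galois extension with Galois group (Z/1450Z)^*. By CRT, (Z/1450Z)^* ≅ (Z/2Z)^* × (Z/25Z)^* × (Z/29Z)^*. Each prime-power unit group is (Z/2Z)^* ≅ trivial group (order 1); (Z/25Z)^* ≅ Z/20Z; (Z/29Z)^* ≅ Z/28Z. Hence Gal(Q(zeta_1450)/Q) ≅ Z/20Z × Z/28Z.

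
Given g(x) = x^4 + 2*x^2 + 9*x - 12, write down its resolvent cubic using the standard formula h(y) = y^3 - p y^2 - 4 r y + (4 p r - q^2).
h(y) = y^3 - 2*y^2 + 48*y - 177

Identify coefficients: p = 2, q = 9, r = -12.
Plug into h(y) = y^3 - p y^2 - 4 r y + (4 p r - q^2):
  h(y) = y^3 - (2) y^2 - 4*(-12) y + (4*(2)*(-12) - (9)^2)
       = y^3 + (-2) y^2 + (48) y + (-177).
Simplifying: h(y) = y^3 - 2*y^2 + 48*y - 177.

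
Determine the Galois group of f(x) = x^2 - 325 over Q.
Gal(K/Q) = Z/2Z (cyclic of order 2)

x^2 - 325 is irreducible over Q since 325 is not a rational square. The splitting field Q(sqrt(325)) has degree 2 over Q, and its unique nontrivial automorphism is sqrt(325) ↦ -sqrt(325). Hence Gal(Q(sqrt(325))/Q) = Z/2Z.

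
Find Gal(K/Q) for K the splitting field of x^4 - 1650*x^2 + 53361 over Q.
Gal(K/Q) = Z/2Z (cyclic of order 2)

f factors as (x^2 - 1617)(x^2 - 33), so the splitting field is K = Q(sqrt(1617), sqrt(33)). The squarefree part of 1617 is 33 and the squarefree part of 33 is also 33, so sqrt(1617) and sqrt(33) are both rational multiples of sqrt(33). Hence Q(sqrt(1617)) = Q(sqrt(33)) = Q(sqrt(33)), and the splitting field collapses to a single degree-2 extension with Galois group Z/2Z.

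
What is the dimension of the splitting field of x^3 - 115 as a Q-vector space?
[K:Q] = 6

x^3 - 115 has one real root r = 115^(1/3) and two complex roots r*zeta_3, r*zeta_3^2 where zeta_3 = e^(2*pi*i/3). The splitting field is Q(r, zeta_3). [Q(r):Q] = 3 and [Q(zeta_3):Q] = 2 with gcd = 1, so [Q(r, zeta_3):Q] = 3 * 2 = 6.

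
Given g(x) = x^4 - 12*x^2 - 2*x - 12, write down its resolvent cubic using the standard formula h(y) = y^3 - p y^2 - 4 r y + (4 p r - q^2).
h(y) = y^3 + 12*y^2 + 48*y + 572

Identify coefficients: p = -12, q = -2, r = -12.
Plug into h(y) = y^3 - p y^2 - 4 r y + (4 p r - q^2):
  h(y) = y^3 - (-12) y^2 - 4*(-12) y + (4*(-12)*(-12) - (-2)^2)
       = y^3 + (12) y^2 + (48) y + (572).
Simplifying: h(y) = y^3 + 12*y^2 + 48*y + 572.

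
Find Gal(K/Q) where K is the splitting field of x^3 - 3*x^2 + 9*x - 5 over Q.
Gal(K/Q) = S_3 (symmetric group of order 6)

Compute the discriminant of x^3 + (-3)*x^2 + (9)*x + (-5): Δ = -972. Since Δ is not a rational square, the Galois group is not contained in A_3; it must be the full S_3 (irreducibility of the cubic rules out anything smaller).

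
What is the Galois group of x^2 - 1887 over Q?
Gal(K/Q) = Z/2Z (cyclic of order 2)

x^2 - 1887 is irreducible over Q since 1887 is not a rational square. The splitting field Q(sqrt(1887)) has degree 2 over Q, and its unique nontrivial automorphism is sqrt(1887) ↦ -sqrt(1887). Hence Gal(Q(sqrt(1887))/Q) = Z/2Z.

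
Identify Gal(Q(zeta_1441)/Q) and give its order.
|Gal(Q(zeta_1441)/Q)| = phi(1441) = 1300; group ≅ (Z/1441Z)^* ≅ Z/10Z × Z/130Z

The n-th cyclotomic polynomial Φ_1441(x) is the minimal polynomial of zeta_1441 over Q and has degree phi(1441) = 1300. So Q(zeta_1441) is a degree-1300 Galois extension with Galois group (Z/1441Z)^*. By CRT, (Z/1441Z)^* ≅ (Z/11Z)^* × (Z/131Z)^*. Each prime-power unit group is (Z/11Z)^* ≅ Z/10Z; (Z/131Z)^* ≅ Z/130Z. Hence Gal(Q(zeta_1441)/Q) ≅ Z/10Z × Z/130Z.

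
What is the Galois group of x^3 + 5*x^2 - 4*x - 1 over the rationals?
Gal(K/Q) = S_3 (symmetric group of order 6)

Compute the discriminant of x^3 + (5)*x^2 + (-4)*x + (-1): Δ = 1489. Since Δ is not a rational square, the Galois group is not contained in A_3; it must be the full S_3 (irreducibility of the cubic rules out anything smaller).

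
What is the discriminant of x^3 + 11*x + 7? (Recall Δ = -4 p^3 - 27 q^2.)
Δ = -6647

For a depressed cubic x^3 + p x + q the discriminant is Δ = -4 p^3 - 27 q^2 = -4*(11)^3 - 27*(7)^2 = -5324 - 1323 = -6647.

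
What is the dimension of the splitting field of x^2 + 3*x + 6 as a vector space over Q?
[K:Q] = 2

The discriminant of x^2 + (3)*x + (6) is b^2 - 4c = 9 - (24) = -15. Since -15 is not a perfect square in Q, the polynomial is irreducible over Q. Its two roots generate a degree-2 extension, so [K:Q] = 2.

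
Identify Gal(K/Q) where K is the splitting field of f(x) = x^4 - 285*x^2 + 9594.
Gal(K/Q) = V_4 (Klein four-group, Z/2Z × Z/2Z)

f factors as (x^2 - 39)(x^2 - 246), so the splitting field is K = Q(sqrt(39), sqrt(246)). The elements 39, 246, 9594 are all non-squares in Q, so sqrt(39) and sqrt(246) generate independent quadratic extensions. Thus [K:Q] = 4 and Gal(K/Q) is generated by the two order-2 automorphisms sqrt(39) ↦ -sqrt(39) and sqrt(246) ↦ -sqrt(246), giving V_4.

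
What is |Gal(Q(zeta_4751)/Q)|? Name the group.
|Gal(Q(zeta_4751)/Q)| = phi(4751) = 4750; group ≅ (Z/4751Z)^* ≅ Z/4750Z

The n-th cyclotomic polynomial Φ_4751(x) is the minimal polynomial of zeta_4751 over Q and has degree phi(4751) = 4750. So Q(zeta_4751) is a degree-4750 Galois extension with Galois group (Z/4751Z)^*. (Z/4751Z)^* is cyclic since 4751 is an odd prime power (or 4). Hence Gal(Q(zeta_4751)/Q) ≅ Z/4750Z.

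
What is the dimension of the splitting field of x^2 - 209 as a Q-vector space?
[K:Q] = 2

The polynomial x^2 - 209 is irreducible over Q since 209 is not a perfect square. Its splitting field is Q(sqrt(209)), which has degree 2 over Q.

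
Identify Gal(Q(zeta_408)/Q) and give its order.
|Gal(Q(zeta_408)/Q)| = phi(408) = 128; group ≅ (Z/408Z)^* ≅ Z/2Z × Z/2Z × Z/2Z × Z/16Z

The n-th cyclotomic polynomial Φ_408(x) is the minimal polynomial of zeta_408 over Q and has degree phi(408) = 128. So Q(zeta_408) is a degree-128 Galois extension with Galois group (Z/408Z)^*. By CRT, (Z/408Z)^* ≅ (Z/8Z)^* × (Z/3Z)^* × (Z/17Z)^*. Each prime-power unit group is (Z/8Z)^* ≅ Z/2Z × Z/2Z; (Z/3Z)^* ≅ Z/2Z; (Z/17Z)^* ≅ Z/16Z. Hence Gal(Q(zeta_408)/Q) ≅ Z/2Z × Z/2Z × Z/2Z × Z/16Z.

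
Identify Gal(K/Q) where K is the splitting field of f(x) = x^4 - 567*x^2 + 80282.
Gal(K/Q) = V_4 (Klein four-group, Z/2Z × Z/2Z)

f factors as (x^2 - 274)(x^2 - 293), so the splitting field is K = Q(sqrt(274), sqrt(293)). The elements 274, 293, 80282 are all non-squares in Q, so sqrt(274) and sqrt(293) generate independent quadratic extensions. Thus [K:Q] = 4 and Gal(K/Q) is generated by the two order-2 automorphisms sqrt(274) ↦ -sqrt(274) and sqrt(293) ↦ -sqrt(293), giving V_4.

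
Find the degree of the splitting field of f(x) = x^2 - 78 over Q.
[K:Q] = 2

The polynomial x^2 - 78 is irreducible over Q since 78 is not a perfect square. Its splitting field is Q(sqrt(78)), which has degree 2 over Q.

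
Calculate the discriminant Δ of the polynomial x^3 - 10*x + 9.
Δ = 1813

For a depressed cubic x^3 + p x + q the discriminant is Δ = -4 p^3 - 27 q^2 = -4*(-10)^3 - 27*(9)^2 = 4000 - 2187 = 1813.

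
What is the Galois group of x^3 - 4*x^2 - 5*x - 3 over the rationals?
Gal(K/Q) = S_3 (symmetric group of order 6)

Compute the discriminant of x^3 + (-4)*x^2 + (-5)*x + (-3): Δ = -1191. Since Δ is not a rational square, the Galois group is not contained in A_3; it must be the full S_3 (irreducibility of the cubic rules out anything smaller).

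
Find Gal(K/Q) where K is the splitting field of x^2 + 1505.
Gal(K/Q) = Z/2Z (cyclic of order 2)

x^2 + 1505 is irreducible over Q since -1505 is not a rational square. The splitting field Q(sqrt(-1505)) has degree 2 over Q, and its unique nontrivial automorphism is sqrt(-1505) ↦ -sqrt(-1505). Hence Gal(Q(sqrt(-1505))/Q) = Z/2Z.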